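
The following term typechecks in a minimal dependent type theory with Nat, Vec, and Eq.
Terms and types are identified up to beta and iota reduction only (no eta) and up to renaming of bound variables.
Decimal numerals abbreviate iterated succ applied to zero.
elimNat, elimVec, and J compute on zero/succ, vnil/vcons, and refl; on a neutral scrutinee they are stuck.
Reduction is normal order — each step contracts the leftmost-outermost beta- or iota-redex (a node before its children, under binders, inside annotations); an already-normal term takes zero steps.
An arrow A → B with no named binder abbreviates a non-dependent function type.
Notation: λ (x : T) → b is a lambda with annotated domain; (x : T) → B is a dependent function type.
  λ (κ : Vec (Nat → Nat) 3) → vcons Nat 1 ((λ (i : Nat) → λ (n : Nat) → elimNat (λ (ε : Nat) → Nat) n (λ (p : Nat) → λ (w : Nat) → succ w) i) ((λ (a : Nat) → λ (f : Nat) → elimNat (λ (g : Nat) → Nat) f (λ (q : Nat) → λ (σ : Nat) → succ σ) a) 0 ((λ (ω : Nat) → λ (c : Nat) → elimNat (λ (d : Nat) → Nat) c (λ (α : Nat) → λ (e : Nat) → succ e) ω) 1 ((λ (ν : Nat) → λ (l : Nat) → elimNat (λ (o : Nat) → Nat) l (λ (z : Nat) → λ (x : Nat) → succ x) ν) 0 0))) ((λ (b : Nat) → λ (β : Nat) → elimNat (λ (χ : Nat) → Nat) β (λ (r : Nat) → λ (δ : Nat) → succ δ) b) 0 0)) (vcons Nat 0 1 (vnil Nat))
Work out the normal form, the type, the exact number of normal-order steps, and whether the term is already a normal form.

normal form:
  λ (κ : Vec (Nat → Nat) 3) → vcons Nat 1 1 (vcons Nat 0 1 (vnil Nat))
type:
  Vec (Nat → Nat) 3 → Vec Nat 2
steps to reach normal form (normal order): 21
term was already normal: no
first contracted redex: a beta-redex


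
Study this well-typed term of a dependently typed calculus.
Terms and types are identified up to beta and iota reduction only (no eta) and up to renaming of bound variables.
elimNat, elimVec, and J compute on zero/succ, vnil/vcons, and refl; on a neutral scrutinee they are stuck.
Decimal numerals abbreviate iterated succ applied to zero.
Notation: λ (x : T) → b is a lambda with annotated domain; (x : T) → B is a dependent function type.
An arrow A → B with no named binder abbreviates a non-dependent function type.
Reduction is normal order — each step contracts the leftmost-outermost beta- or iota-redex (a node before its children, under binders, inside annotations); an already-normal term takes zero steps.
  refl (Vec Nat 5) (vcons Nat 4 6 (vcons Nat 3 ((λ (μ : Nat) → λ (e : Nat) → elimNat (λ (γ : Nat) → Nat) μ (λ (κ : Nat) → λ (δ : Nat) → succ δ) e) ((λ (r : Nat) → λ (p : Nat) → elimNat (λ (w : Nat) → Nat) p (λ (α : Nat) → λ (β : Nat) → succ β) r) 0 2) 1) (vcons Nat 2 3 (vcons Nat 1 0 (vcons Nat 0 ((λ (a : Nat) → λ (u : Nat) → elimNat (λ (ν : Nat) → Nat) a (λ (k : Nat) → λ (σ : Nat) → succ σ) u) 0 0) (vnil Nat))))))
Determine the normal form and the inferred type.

normal form:
  refl (Vec Nat 5) (vcons Nat 4 6 (vcons Nat 3 3 (vcons Nat 2 3 (vcons Nat 1 0 (vcons Nat 0 0 (vnil Nat))))))
inferred type:
  Eq (Vec Nat 5) (vcons Nat 4 6 (vcons Nat 3 3 (vcons Nat 2 3 (vcons Nat 1 0 (vcons Nat 0 0 (vnil Nat)))))) (vcons Nat 4 6 (vcons Nat 3 3 (vcons Nat 2 3 (vcons Nat 1 0 (vcons Nat 0 0 (vnil Nat))))))
observation: reduction starts at a beta-redex, and 12 normal-order steps reach the normal form.


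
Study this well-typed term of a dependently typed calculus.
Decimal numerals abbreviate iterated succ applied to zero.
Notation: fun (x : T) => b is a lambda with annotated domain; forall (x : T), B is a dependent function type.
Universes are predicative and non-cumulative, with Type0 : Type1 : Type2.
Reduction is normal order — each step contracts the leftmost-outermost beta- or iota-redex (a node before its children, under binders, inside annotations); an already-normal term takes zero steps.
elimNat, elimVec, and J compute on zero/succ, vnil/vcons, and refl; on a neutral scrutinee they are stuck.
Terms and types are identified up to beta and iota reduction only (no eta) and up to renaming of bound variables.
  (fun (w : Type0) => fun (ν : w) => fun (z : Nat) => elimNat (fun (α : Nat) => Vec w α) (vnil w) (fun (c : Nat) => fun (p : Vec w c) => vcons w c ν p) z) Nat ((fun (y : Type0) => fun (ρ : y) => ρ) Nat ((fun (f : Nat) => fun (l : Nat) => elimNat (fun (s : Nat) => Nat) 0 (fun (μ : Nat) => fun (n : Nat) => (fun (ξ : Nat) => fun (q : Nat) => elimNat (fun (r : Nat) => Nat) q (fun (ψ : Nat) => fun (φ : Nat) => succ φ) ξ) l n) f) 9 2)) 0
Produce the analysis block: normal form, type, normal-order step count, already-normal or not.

reduced normal form:
  vnil Nat
the term's type:
  Vec Nat 0
steps to reach normal form (normal order): 4
already normal: no
first redex: a beta-redex


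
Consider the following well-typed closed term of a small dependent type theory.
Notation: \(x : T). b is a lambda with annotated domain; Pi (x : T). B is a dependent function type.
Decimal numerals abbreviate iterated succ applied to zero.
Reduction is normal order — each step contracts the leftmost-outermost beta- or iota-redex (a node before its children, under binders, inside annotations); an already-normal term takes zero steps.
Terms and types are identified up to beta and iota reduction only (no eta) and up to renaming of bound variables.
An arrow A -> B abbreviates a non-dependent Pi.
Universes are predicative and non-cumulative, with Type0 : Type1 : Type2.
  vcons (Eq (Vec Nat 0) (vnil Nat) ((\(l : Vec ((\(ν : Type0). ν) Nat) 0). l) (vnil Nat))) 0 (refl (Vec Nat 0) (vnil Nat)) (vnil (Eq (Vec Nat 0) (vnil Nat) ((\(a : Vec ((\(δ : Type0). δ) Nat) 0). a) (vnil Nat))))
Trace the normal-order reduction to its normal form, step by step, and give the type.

reduction (normal order):
  vcons (Eq (Vec Nat 0) (vnil Nat) ((\(l : Vec ((\(ν : Type0). ν) Nat) 0). l) (vnil Nat))) 0 (refl (Vec Nat 0) (vnil Nat)) (vnil (Eq (Vec Nat 0) (vnil Nat) ((\(a : Vec ((\(δ : Type0). δ) Nat) 0). a) (vnil Nat))))
  ~> vcons (Eq (Vec Nat 0) (vnil Nat) (vnil Nat)) 0 (refl (Vec Nat 0) (vnil Nat)) (vnil (Eq (Vec Nat 0) (vnil Nat) ((\(l : Vec ((\(ν : Type0). ν) Nat) 0). l) (vnil Nat))))
  ~> vcons (Eq (Vec Nat 0) (vnil Nat) (vnil Nat)) 0 (refl (Vec Nat 0) (vnil Nat)) (vnil (Eq (Vec Nat 0) (vnil Nat) (vnil Nat)))
the term's type:
  Vec (Eq (Vec Nat 0) (vnil Nat) (vnil Nat)) 1


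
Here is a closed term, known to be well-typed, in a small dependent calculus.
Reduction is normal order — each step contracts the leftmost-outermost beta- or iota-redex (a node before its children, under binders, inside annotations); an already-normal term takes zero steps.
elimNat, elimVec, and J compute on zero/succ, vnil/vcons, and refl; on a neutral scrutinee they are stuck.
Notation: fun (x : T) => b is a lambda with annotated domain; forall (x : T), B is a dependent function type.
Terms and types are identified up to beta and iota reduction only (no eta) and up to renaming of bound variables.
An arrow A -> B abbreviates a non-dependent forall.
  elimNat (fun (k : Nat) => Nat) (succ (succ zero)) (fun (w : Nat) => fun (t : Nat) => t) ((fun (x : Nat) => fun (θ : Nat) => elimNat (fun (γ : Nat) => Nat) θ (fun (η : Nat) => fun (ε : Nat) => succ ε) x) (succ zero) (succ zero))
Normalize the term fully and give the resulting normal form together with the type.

reduced normal form:
  succ (succ zero)
the term's type:
  Nat
observation: normalization takes exactly 13 steps under the normal-order strategy.


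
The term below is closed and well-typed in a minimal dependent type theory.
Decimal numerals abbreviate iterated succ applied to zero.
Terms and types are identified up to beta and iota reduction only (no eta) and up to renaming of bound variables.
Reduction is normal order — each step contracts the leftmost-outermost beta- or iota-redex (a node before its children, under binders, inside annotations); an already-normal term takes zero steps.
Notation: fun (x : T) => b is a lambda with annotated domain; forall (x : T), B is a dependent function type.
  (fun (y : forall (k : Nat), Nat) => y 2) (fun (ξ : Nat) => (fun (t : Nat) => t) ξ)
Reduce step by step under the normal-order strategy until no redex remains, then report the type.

normal-order reduction:
  (fun (y : forall (k : Nat), Nat) => y 2) (fun (ξ : Nat) => (fun (t : Nat) => t) ξ)
  ~> (fun (y : Nat) => (fun (k : Nat) => k) y) 2
  ~> (fun (y : Nat) => y) 2
  ~> 2
the term's type:
  Nat


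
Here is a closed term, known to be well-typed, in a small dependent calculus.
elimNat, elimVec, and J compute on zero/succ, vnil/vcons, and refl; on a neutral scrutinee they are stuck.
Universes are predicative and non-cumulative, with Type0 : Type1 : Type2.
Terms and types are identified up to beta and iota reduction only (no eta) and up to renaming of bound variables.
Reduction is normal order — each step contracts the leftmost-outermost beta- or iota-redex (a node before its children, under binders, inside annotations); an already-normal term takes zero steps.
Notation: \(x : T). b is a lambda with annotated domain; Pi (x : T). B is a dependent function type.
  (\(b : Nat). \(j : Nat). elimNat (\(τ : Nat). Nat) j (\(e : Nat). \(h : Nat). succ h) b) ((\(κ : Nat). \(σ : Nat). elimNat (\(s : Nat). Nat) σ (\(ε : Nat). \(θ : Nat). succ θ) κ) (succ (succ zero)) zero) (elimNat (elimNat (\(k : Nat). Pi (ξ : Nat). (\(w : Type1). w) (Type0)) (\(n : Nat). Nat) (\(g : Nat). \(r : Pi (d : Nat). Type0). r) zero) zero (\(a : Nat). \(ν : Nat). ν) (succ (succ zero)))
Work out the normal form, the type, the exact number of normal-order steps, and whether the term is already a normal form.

reduced normal form:
  succ (succ zero)
the term's type:
  Nat
reduction steps (normal order): 25
term was already normal: no
first contracted redex: a beta-redex


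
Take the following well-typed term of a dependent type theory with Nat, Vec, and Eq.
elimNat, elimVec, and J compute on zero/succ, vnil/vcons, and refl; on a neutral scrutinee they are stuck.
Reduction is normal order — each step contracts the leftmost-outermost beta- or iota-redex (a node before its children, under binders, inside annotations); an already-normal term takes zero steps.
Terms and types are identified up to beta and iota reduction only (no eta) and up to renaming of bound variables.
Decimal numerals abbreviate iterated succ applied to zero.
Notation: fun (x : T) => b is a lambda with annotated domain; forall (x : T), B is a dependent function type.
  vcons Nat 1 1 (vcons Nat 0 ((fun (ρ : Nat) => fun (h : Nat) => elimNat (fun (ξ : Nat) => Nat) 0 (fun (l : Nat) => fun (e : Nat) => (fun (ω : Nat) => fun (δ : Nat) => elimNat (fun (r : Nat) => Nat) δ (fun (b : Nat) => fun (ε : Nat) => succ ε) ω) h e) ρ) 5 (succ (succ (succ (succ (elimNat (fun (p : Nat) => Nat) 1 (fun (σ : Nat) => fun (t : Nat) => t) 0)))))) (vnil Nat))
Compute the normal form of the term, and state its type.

resulting normal form:
  vcons Nat 1 1 (vcons Nat 0 25 (vnil Nat))
the term's type:
  Vec Nat 2


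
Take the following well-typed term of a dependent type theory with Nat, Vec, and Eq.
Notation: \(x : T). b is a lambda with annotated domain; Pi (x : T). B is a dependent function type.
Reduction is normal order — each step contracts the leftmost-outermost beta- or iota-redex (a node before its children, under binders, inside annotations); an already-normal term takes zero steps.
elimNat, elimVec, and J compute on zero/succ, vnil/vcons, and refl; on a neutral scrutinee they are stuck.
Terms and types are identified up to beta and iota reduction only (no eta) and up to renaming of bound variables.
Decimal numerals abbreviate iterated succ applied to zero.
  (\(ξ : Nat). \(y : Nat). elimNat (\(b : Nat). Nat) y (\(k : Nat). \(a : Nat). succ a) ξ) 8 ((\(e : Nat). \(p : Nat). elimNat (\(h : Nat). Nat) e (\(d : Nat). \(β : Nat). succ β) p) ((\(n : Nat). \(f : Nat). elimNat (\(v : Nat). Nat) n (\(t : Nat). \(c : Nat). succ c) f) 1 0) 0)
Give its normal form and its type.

resulting normal form:
  9
inferred type:
  Nat


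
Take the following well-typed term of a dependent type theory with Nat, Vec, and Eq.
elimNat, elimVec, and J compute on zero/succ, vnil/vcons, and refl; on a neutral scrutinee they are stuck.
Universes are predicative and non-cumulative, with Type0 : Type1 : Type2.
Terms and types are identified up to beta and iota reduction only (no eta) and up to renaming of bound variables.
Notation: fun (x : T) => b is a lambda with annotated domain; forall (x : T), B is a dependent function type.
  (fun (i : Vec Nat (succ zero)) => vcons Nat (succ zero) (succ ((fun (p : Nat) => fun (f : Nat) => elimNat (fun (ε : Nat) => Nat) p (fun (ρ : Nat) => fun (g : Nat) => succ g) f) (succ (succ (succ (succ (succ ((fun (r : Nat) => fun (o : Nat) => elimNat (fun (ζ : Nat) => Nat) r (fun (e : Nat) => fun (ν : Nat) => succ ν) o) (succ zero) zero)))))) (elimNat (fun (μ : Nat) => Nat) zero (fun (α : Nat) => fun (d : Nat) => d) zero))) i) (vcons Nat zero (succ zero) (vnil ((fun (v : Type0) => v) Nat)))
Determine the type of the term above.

the term's type:
  Vec Nat (succ (succ zero))


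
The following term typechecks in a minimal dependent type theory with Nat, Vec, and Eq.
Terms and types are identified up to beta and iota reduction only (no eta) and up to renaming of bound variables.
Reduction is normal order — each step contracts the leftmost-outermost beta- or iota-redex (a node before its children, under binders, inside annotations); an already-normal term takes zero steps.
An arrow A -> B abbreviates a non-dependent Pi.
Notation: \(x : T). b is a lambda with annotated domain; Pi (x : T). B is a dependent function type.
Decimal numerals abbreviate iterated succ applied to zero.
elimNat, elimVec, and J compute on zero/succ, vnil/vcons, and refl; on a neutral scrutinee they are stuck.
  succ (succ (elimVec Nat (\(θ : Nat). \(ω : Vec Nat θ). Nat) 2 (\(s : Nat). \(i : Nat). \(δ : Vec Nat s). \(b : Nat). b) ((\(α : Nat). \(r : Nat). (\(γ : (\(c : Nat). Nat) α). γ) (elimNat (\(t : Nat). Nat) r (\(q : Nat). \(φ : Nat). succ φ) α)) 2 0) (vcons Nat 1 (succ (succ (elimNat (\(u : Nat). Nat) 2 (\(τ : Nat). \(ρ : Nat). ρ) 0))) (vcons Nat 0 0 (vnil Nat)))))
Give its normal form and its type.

normal form:
  4
type:
  Nat
observation: 11 normal-order steps normalize the term, beginning with an elimVec iota-redex.


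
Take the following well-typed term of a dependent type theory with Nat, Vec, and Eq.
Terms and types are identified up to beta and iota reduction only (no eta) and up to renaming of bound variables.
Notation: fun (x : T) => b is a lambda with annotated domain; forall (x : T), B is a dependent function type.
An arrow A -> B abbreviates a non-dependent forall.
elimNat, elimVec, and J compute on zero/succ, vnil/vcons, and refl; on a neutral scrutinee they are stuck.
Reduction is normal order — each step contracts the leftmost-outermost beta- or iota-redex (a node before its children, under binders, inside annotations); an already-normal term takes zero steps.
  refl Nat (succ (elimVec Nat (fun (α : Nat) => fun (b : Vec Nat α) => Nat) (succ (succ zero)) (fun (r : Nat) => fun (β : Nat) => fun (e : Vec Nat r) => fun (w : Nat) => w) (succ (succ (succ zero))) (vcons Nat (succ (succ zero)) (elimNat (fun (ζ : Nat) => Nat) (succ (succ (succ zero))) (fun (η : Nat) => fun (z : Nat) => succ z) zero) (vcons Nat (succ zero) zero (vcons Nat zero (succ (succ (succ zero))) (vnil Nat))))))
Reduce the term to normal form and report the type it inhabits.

normal form:
  refl Nat (succ (succ (succ zero)))
inferred type:
  Eq Nat (succ (succ (succ zero))) (succ (succ (succ zero)))


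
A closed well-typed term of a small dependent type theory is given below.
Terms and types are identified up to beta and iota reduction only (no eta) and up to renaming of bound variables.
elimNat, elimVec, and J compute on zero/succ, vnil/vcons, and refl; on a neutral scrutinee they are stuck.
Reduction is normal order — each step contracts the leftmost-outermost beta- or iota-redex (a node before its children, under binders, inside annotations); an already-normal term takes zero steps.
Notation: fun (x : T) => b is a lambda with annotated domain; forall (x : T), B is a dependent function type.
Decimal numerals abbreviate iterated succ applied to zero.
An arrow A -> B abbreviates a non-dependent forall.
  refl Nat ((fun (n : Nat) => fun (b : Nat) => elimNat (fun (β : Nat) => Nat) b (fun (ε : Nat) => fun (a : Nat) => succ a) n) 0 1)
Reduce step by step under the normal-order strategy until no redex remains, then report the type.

normal-order reduction sequence:
  refl Nat ((fun (n : Nat) => fun (b : Nat) => elimNat (fun (β : Nat) => Nat) b (fun (ε : Nat) => fun (a : Nat) => succ a) n) 0 1)
  ~> refl Nat ((fun (n : Nat) => elimNat (fun (b : Nat) => Nat) n (fun (β : Nat) => fun (ε : Nat) => succ ε) 0) 1)
  ~> refl Nat (elimNat (fun (n : Nat) => Nat) 1 (fun (b : Nat) => fun (β : Nat) => succ β) 0)
  ~> refl Nat 1
type:
  Eq Nat 1 1


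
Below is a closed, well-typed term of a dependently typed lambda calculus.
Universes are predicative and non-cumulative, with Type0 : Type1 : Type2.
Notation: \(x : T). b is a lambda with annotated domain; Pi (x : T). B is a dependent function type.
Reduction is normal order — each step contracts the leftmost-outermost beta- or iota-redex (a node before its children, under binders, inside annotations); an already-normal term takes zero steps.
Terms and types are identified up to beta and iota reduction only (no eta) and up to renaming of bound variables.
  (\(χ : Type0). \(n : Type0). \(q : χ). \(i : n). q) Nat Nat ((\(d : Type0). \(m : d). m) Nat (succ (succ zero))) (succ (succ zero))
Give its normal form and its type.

normal form:
  succ (succ zero)
inferred type:
  Nat


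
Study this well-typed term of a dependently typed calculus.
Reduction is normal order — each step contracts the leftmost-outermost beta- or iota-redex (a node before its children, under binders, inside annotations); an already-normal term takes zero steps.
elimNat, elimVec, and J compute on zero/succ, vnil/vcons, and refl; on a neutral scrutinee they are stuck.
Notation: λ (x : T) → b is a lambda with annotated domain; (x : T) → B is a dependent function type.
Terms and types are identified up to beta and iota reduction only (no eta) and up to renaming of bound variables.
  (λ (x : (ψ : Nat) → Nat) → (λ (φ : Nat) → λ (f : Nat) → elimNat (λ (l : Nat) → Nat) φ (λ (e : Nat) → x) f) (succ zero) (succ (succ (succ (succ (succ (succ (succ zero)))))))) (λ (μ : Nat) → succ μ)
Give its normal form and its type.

normal form:
  succ (succ (succ (succ (succ (succ (succ (succ zero)))))))
type:
  Nat


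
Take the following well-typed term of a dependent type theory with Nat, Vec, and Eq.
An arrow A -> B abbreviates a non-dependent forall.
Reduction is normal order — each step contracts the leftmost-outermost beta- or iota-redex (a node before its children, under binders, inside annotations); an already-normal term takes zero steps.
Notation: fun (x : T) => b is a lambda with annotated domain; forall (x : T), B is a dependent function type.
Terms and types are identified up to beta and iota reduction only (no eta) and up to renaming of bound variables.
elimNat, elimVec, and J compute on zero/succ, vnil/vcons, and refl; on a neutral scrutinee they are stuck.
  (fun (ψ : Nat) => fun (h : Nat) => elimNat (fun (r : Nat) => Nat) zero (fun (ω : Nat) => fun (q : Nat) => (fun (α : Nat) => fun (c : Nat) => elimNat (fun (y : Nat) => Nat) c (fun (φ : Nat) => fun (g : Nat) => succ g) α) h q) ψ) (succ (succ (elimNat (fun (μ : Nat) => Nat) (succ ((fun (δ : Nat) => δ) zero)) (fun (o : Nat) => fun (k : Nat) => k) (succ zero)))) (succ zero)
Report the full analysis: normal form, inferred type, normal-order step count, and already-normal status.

normal form:
  succ (succ (succ zero))
the term's type:
  Nat
steps to reach normal form (normal order): 35
started in normal form: no
first redex: a beta-redex


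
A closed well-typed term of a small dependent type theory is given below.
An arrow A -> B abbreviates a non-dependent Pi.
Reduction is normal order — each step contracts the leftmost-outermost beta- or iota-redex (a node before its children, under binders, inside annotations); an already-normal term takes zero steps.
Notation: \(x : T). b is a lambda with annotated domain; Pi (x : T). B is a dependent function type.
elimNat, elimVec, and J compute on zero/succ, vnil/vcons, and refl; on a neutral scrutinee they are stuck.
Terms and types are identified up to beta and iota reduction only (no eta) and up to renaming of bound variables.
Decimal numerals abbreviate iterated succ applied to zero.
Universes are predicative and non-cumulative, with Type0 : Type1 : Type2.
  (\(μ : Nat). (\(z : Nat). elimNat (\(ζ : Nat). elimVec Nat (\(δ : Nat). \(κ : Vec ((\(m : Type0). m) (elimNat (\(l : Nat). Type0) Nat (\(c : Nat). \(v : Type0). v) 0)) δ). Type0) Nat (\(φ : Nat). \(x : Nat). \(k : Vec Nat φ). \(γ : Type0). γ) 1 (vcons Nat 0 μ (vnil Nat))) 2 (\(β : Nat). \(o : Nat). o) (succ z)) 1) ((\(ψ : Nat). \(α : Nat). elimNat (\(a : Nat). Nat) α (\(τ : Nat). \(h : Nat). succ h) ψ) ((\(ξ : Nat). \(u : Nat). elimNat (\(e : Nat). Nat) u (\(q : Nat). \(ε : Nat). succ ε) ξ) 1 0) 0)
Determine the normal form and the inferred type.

resulting normal form:
  2
inferred type:
  Nat
observation: the first redex contracted is a beta-redex; the normal form is reached in 9 normal-order steps.


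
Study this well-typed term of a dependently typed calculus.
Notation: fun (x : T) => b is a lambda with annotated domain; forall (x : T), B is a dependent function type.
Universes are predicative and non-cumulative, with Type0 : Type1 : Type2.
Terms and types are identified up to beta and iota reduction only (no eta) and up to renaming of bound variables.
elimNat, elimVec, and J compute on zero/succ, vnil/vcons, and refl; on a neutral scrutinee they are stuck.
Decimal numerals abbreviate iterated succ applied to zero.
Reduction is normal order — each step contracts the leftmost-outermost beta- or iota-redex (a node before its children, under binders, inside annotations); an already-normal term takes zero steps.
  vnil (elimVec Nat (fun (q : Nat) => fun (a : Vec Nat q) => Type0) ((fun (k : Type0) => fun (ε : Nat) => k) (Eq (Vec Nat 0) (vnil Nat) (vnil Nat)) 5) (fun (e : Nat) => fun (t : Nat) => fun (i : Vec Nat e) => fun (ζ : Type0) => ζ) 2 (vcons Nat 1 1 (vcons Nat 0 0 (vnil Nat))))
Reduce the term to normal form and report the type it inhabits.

reduced normal form:
  vnil (Eq (Vec Nat 0) (vnil Nat) (vnil Nat))
type:
  Vec (Eq (Vec Nat 0) (vnil Nat) (vnil Nat)) 0
observation: 13 normal-order steps normalize the term, beginning with an elimVec iota-redex.


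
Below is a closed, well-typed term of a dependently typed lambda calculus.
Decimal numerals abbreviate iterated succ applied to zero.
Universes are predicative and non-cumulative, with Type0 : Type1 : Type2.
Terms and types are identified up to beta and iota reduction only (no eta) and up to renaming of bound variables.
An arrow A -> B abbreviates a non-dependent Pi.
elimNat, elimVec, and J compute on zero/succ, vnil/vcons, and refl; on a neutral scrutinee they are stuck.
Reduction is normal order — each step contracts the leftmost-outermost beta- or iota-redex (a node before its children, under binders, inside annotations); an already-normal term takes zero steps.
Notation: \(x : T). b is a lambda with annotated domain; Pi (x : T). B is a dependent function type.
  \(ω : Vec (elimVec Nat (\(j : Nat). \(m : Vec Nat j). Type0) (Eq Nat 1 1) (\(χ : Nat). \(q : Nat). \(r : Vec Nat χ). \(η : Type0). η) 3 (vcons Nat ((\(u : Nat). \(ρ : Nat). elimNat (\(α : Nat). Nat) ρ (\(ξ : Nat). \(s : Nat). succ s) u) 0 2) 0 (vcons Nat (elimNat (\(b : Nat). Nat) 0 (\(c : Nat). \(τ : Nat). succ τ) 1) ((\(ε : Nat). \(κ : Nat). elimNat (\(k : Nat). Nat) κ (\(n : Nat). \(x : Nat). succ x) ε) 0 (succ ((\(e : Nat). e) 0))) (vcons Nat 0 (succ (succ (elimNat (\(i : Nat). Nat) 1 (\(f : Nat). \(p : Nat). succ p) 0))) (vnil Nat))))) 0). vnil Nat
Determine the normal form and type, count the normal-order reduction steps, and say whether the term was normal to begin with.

normal form:
  \(ω : Vec (Eq Nat 1 1) 0). vnil Nat
the term's type:
  Vec (Eq Nat 1 1) 0 -> Vec Nat 0
steps to reach normal form (normal order): 16
started in normal form: no
first redex: an elimVec iota-redex


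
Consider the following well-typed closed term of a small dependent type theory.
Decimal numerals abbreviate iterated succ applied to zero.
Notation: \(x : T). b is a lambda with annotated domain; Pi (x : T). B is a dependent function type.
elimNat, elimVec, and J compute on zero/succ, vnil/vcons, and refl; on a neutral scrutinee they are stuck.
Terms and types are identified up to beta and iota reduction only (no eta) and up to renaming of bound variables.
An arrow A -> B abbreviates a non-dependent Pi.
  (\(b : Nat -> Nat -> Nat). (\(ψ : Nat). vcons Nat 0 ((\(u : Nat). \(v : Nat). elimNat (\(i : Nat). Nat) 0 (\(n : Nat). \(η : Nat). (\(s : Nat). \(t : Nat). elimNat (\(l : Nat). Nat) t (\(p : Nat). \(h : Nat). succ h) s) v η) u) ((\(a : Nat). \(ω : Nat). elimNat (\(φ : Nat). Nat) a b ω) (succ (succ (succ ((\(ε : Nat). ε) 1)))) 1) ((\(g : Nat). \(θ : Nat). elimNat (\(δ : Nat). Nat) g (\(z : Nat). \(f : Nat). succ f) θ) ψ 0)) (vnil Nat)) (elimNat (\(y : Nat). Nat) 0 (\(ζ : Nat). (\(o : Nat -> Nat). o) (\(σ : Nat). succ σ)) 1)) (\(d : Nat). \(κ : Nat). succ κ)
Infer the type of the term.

inferred type:
  Vec Nat 1


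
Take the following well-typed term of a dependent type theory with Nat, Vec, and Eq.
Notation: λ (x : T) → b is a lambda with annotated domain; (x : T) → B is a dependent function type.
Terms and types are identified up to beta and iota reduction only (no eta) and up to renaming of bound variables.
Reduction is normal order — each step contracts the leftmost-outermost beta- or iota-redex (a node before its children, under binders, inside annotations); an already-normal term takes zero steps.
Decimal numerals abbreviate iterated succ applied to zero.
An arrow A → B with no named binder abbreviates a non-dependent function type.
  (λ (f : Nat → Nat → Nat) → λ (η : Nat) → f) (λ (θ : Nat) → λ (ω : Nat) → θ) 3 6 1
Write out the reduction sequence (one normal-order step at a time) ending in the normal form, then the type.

normal-order reduction:
  (λ (f : Nat → Nat → Nat) → λ (η : Nat) → f) (λ (θ : Nat) → λ (ω : Nat) → θ) 3 6 1
  ~> (λ (f : Nat) → λ (η : Nat) → λ (θ : Nat) → η) 3 6 1
  ~> (λ (f : Nat) → λ (η : Nat) → f) 6 1
  ~> (λ (f : Nat) → 6) 1
  ~> 6
the term's type:
  Nat


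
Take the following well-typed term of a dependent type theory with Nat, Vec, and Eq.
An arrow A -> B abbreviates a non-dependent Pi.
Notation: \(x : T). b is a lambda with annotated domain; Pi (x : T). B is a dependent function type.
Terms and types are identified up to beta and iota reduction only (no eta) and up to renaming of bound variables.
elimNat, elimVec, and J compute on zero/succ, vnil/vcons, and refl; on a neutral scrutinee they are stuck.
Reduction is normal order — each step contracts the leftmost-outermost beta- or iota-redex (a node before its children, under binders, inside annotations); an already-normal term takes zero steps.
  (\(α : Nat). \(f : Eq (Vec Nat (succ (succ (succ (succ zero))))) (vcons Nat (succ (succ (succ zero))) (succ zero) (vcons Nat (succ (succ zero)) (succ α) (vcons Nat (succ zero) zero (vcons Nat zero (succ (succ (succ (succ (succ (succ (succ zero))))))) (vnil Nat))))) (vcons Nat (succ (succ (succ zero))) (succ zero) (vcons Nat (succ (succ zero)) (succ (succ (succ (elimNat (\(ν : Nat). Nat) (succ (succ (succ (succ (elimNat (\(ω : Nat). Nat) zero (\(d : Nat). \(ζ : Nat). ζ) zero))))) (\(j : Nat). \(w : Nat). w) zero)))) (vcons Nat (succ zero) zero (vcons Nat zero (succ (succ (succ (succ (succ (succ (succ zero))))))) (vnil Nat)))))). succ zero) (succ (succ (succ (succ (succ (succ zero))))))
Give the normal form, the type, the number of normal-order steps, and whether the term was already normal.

resulting normal form:
  \(α : Eq (Vec Nat (succ (succ (succ (succ zero))))) (vcons Nat (succ (succ (succ zero))) (succ zero) (vcons Nat (succ (succ zero)) (succ (succ (succ (succ (succ (succ (succ zero))))))) (vcons Nat (succ zero) zero (vcons Nat zero (succ (succ (succ (succ (succ (succ (succ zero))))))) (vnil Nat))))) (vcons Nat (succ (succ (succ zero))) (succ zero) (vcons Nat (succ (succ zero)) (succ (succ (succ (succ (succ (succ (succ zero))))))) (vcons Nat (succ zero) zero (vcons Nat zero (succ (succ (succ (succ (succ (succ (succ zero))))))) (vnil Nat)))))). succ zero
type:
  Eq (Vec Nat (succ (succ (succ (succ zero))))) (vcons Nat (succ (succ (succ zero))) (succ zero) (vcons Nat (succ (succ zero)) (succ (succ (succ (succ (succ (succ (succ zero))))))) (vcons Nat (succ zero) zero (vcons Nat zero (succ (succ (succ (succ (succ (succ (succ zero))))))) (vnil Nat))))) (vcons Nat (succ (succ (succ zero))) (succ zero) (vcons Nat (succ (succ zero)) (succ (succ (succ (succ (succ (succ (succ zero))))))) (vcons Nat (succ zero) zero (vcons Nat zero (succ (succ (succ (succ (succ (succ (succ zero))))))) (vnil Nat))))) -> Nat
normal-order step count: 3
started in normal form: no
first redex: a beta-redex


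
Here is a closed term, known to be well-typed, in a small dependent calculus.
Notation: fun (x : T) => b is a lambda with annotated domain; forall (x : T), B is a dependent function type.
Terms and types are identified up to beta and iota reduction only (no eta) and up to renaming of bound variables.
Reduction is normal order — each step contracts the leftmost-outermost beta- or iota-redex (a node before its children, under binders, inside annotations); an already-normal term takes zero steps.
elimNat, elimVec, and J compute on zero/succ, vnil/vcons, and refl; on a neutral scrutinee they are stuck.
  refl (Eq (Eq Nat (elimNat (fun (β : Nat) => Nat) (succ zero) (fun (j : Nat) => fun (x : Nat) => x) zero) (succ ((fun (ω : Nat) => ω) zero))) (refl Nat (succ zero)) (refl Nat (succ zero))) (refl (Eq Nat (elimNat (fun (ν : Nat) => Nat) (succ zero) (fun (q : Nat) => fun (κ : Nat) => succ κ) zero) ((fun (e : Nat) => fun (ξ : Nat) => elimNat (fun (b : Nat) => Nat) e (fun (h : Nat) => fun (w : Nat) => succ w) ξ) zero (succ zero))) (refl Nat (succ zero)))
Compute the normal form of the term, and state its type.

resulting normal form:
  refl (Eq (Eq Nat (succ zero) (succ zero)) (refl Nat (succ zero)) (refl Nat (succ zero))) (refl (Eq Nat (succ zero) (succ zero)) (refl Nat (succ zero)))
type:
  Eq (Eq (Eq Nat (succ zero) (succ zero)) (refl Nat (succ zero)) (refl Nat (succ zero))) (refl (Eq Nat (succ zero) (succ zero)) (refl Nat (succ zero))) (refl (Eq Nat (succ zero) (succ zero)) (refl Nat (succ zero)))
observation: contracting an elimNat iota-redex first, the term normalizes in 9 steps.


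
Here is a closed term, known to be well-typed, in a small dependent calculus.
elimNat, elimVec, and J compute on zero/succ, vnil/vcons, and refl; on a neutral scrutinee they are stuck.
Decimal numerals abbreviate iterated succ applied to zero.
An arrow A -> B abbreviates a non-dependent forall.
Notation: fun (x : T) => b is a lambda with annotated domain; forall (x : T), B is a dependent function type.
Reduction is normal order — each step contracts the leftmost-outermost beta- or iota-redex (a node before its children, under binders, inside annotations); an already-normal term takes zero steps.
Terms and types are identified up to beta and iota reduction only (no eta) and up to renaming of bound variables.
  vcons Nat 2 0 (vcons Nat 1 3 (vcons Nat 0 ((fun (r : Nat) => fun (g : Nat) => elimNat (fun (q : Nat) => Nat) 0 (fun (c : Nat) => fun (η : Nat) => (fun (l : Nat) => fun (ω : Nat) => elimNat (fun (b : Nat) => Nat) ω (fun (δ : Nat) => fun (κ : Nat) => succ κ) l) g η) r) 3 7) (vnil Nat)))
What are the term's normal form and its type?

normal form:
  vcons Nat 2 0 (vcons Nat 1 3 (vcons Nat 0 21 (vnil Nat)))
type:
  Vec Nat 3
observation: reduction starts at a beta-redex, and 84 normal-order steps reach the normal form.


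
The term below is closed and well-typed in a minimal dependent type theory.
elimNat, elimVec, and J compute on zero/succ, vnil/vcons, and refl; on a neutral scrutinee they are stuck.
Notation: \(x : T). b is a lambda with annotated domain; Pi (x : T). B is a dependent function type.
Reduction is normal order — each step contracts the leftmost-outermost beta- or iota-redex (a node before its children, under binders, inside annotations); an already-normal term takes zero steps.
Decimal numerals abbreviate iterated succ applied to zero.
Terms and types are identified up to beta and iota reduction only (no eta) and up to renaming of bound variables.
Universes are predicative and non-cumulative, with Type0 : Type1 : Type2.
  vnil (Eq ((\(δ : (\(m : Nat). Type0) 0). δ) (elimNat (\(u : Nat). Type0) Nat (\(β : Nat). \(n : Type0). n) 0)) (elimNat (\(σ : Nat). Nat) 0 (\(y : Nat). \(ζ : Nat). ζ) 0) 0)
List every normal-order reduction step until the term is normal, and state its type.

normal-order reduction sequence:
  vnil (Eq ((\(δ : (\(m : Nat). Type0) 0). δ) (elimNat (\(u : Nat). Type0) Nat (\(β : Nat). \(n : Type0). n) 0)) (elimNat (\(σ : Nat). Nat) 0 (\(y : Nat). \(ζ : Nat). ζ) 0) 0)
  ~> vnil (Eq (elimNat (\(δ : Nat). Type0) Nat (\(m : Nat). \(u : Type0). u) 0) (elimNat (\(β : Nat). Nat) 0 (\(n : Nat). \(σ : Nat). σ) 0) 0)
  ~> vnil (Eq Nat (elimNat (\(δ : Nat). Nat) 0 (\(m : Nat). \(u : Nat). u) 0) 0)
  ~> vnil (Eq Nat 0 0)
type:
  Vec (Eq Nat 0 0) 0


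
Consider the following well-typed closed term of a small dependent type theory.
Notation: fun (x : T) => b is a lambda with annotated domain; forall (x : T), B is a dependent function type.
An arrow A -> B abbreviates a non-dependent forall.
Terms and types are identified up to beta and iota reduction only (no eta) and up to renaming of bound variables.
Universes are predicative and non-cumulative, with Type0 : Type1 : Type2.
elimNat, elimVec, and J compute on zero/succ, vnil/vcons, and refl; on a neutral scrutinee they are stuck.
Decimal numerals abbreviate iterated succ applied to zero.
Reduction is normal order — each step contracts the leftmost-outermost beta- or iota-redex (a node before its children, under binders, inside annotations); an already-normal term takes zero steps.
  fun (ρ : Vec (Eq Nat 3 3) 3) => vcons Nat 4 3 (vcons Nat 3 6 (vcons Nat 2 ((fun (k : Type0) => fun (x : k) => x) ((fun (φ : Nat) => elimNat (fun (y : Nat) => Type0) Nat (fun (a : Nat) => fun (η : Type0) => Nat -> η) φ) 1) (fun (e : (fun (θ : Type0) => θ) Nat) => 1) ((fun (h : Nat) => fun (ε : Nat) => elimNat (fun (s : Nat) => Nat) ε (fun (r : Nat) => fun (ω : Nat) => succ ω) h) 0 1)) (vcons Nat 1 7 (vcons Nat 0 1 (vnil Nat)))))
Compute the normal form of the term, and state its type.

normal form:
  fun (ρ : Vec (Eq Nat 3 3) 3) => vcons Nat 4 3 (vcons Nat 3 6 (vcons Nat 2 1 (vcons Nat 1 7 (vcons Nat 0 1 (vnil Nat)))))
the term's type:
  Vec (Eq Nat 3 3) 3 -> Vec Nat 5
observation: 3 normal-order steps normalize the term, beginning with a beta-redex.


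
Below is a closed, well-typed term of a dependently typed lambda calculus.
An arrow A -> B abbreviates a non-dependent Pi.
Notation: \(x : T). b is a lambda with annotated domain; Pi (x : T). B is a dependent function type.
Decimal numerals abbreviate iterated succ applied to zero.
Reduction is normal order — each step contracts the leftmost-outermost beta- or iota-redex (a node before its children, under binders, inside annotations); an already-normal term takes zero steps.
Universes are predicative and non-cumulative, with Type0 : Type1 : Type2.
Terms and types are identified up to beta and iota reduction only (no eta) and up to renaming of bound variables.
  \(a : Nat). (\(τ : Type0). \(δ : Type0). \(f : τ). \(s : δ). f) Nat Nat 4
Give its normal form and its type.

reduced normal form:
  \(a : Nat). \(τ : Nat). 4
the term's type:
  Nat -> Nat -> Nat


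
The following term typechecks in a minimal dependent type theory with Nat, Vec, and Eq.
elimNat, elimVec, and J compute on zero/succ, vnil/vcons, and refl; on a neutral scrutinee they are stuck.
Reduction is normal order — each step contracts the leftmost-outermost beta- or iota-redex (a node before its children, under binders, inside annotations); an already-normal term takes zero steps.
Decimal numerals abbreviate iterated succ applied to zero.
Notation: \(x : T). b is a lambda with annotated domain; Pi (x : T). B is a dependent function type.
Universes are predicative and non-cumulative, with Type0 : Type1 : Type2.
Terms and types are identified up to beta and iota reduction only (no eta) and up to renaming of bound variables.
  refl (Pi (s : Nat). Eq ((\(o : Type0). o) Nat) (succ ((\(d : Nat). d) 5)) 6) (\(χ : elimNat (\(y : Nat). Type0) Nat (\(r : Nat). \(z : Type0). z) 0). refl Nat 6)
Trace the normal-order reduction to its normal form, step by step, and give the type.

reduction (normal order):
  refl (Pi (s : Nat). Eq ((\(o : Type0). o) Nat) (succ ((\(d : Nat). d) 5)) 6) (\(χ : elimNat (\(y : Nat). Type0) Nat (\(r : Nat). \(z : Type0). z) 0). refl Nat 6)
  ~> refl (Pi (s : Nat). Eq Nat (succ ((\(o : Nat). o) 5)) 6) (\(d : elimNat (\(χ : Nat). Type0) Nat (\(y : Nat). \(r : Type0). r) 0). refl Nat 6)
  ~> refl (Pi (s : Nat). Eq Nat 6 6) (\(o : elimNat (\(d : Nat). Type0) Nat (\(χ : Nat). \(y : Type0). y) 0). refl Nat 6)
  ~> refl (Pi (s : Nat). Eq Nat 6 6) (\(o : Nat). refl Nat 6)
type:
  Eq (Pi (s : Nat). Eq Nat 6 6) (\(o : Nat). refl Nat 6) (\(d : Nat). refl Nat 6)


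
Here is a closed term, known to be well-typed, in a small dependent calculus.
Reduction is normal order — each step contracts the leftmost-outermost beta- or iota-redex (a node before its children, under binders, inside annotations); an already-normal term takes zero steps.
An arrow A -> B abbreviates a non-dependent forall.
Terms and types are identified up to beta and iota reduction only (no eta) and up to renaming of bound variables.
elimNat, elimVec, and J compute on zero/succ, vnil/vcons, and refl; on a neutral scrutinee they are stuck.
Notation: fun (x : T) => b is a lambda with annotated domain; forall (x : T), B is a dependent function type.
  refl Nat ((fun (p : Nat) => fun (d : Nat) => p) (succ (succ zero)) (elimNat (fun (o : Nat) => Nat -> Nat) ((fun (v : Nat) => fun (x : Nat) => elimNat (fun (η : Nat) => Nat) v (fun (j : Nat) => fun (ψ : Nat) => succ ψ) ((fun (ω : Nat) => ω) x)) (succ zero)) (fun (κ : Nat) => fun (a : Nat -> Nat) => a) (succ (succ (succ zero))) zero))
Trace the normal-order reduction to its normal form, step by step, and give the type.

normal-order reduction sequence:
  refl Nat ((fun (p : Nat) => fun (d : Nat) => p) (succ (succ zero)) (elimNat (fun (o : Nat) => Nat -> Nat) ((fun (v : Nat) => fun (x : Nat) => elimNat (fun (η : Nat) => Nat) v (fun (j : Nat) => fun (ψ : Nat) => succ ψ) ((fun (ω : Nat) => ω) x)) (succ zero)) (fun (κ : Nat) => fun (a : Nat -> Nat) => a) (succ (succ (succ zero))) zero))
  ~> refl Nat ((fun (p : Nat) => succ (succ zero)) (elimNat (fun (d : Nat) => Nat -> Nat) ((fun (o : Nat) => fun (v : Nat) => elimNat (fun (x : Nat) => Nat) o (fun (η : Nat) => fun (j : Nat) => succ j) ((fun (ψ : Nat) => ψ) v)) (succ zero)) (fun (ω : Nat) => fun (κ : Nat -> Nat) => κ) (succ (succ (succ zero))) zero))
  ~> refl Nat (succ (succ zero))
type:
  Eq Nat (succ (succ zero)) (succ (succ zero))


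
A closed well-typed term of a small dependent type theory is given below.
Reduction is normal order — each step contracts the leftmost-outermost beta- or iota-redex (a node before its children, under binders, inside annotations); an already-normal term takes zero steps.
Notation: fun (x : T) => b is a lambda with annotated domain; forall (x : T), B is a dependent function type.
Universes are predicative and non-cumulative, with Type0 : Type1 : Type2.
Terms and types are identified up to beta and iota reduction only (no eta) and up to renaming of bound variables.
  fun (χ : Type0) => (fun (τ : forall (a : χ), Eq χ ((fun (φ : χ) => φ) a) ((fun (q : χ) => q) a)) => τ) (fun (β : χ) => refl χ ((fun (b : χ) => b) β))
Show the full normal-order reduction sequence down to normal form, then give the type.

normal-order reduction:
  fun (χ : Type0) => (fun (τ : forall (a : χ), Eq χ ((fun (φ : χ) => φ) a) ((fun (q : χ) => q) a)) => τ) (fun (β : χ) => refl χ ((fun (b : χ) => b) β))
  ~> fun (χ : Type0) => fun (τ : χ) => refl χ ((fun (a : χ) => a) τ)
  ~> fun (χ : Type0) => fun (τ : χ) => refl χ τ
inferred type:
  forall (χ : Type0), forall (τ : χ), Eq χ τ τ
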